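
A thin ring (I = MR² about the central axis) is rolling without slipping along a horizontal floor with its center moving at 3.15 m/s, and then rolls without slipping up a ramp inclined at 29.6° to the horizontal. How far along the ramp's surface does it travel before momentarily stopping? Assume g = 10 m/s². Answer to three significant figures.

Here I = MR², so the shape factor k = I/(MR²) = 1.
The rolling condition ω = v/R makes the rotational term ½I(v/R)² = ½kMv², so KE_total = ½(1+k)Mv² = Mv².
Setting this equal to Mgh gives the vertical rise h = (1+k)v₀²/(2g) = 2×3.15²/(2×10) = 0.9922 m.
Along the incline, d = h/sinθ = 0.9922/sin29.6° ≈ 2.01 m.

d ≈ 2.01 m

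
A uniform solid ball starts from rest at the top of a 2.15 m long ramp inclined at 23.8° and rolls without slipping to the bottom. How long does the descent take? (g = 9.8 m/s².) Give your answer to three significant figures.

Here I = (2/5)MR², so the shape factor k = I/(MR²) = 0.4.
Translational: Mg sinθ − f = Ma. Rotational about the CM: fR = Iα = kMRa, so f = kMa.
Hence a = g sinθ/(1+k) = 9.8×sin23.8°/1.4 = 2.825 m/s².
Starting from rest, L = ½at², so t = √(2L/a) = √(2×2.15/2.825) ≈ 1.23 s.

t ≈ 1.23 s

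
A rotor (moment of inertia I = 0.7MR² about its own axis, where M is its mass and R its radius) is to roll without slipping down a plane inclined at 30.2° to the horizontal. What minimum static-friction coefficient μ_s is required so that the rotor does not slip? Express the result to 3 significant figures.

μ_min ≈ 0.240

The moment of inertia is 0.7MR², giving k ≡ I/(MR²) = 0.7.
Translational: Mg sinθ − f = Ma. Rotational about the CM: fR = Iα = kMRa, so f = kMa.
These give a = g sinθ/(1+k) and the required friction f = kMg sinθ/(1+k).
The normal force is N = Mg cosθ, so μ_min = f/N = k tanθ/(1+k).
μ_min = 0.7 × tan30.2° / 1.7 ≈ 0.240.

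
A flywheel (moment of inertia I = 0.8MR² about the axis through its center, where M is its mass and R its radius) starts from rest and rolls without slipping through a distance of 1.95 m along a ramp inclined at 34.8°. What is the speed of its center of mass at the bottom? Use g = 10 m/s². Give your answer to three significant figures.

Here I = 0.8MR², so the shape factor k = I/(MR²) = 0.8.
Since it rolls without slipping, ω = v/R and KE = ½Mv² + ½Iω² = ½(1+k)Mv² = (9/10)Mv².
The vertical drop is h = L sinθ = 1.95 × sin34.8° = 1.113 m.
Energy conservation: Mgh = (9/10)Mv², so v = √(2gh/(1+k)) = √(2 × 10 × 1.113 / 1.8) ≈ 3.52 m/s.

v ≈ 3.52 m/s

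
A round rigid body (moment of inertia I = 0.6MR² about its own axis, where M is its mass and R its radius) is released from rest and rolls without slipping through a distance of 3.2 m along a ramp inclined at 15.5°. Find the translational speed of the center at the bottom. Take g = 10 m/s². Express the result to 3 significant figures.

v ≈ 3.27 m/s

Here I = 0.6MR², so the shape factor k = I/(MR²) = 0.6.
Pure rolling means v = ωR; then KE = ½Mv² + ½I(v/R)² = ½(1+k)Mv² = (4/5)Mv².
The vertical drop is h = L sinθ = 3.2 × sin15.5° = 0.8552 m.
Energy conservation: Mgh = (4/5)Mv², so v = √(2gh/(1+k)) = √(2 × 10 × 0.8552 / 1.6) ≈ 3.27 m/s.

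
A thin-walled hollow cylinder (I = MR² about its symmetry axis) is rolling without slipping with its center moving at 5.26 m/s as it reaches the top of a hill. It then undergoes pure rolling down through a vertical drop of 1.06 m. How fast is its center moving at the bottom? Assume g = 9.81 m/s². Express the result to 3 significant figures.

With I = MR², the ratio k = I/(MR²) is 1.
Rolling without slipping gives ω = v/R, so the total kinetic energy is ½Mv² + ½Iω² = ½(1+k)Mv² = Mv².
Conserving energy between top and bottom: Mv² = Mv₀² + Mgh, hence v² = v₀² + 2gh/(1+k).
v = √(5.26² + 2×9.81×1.06/2) = √38.07 ≈ 6.17 m/s.

v ≈ 6.17 m/s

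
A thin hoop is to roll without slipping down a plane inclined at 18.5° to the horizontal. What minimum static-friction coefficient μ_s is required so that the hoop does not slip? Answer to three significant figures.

Here I = MR², so the shape factor k = I/(MR²) = 1.
Translational: Mg sinθ − f = Ma. Rotational about the CM: fR = Iα = kMRa, so f = kMa.
These give a = g sinθ/(1+k) and the required friction f = kMg sinθ/(1+k).
The normal force is N = Mg cosθ, so μ_min = f/N = k tanθ/(1+k).
μ_min = 1 × tan18.5° / 2 ≈ 0.167.

μ_min ≈ 0.167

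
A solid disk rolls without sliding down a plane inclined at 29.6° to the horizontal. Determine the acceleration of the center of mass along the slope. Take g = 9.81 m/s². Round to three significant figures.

a ≈ 3.23 m/s²

With I = (1/2)MR², the ratio k = I/(MR²) is 0.5.
Newton's second law down the slope: Mg sinθ − f = Ma. The torque equation fR = Iα (with α = a/R) gives f = kMa.
Eliminating f: Mg sinθ = (1+k)Ma, so a = g sinθ/(1+k) = 9.81 × sin29.6° / 1.5 ≈ 3.23 m/s².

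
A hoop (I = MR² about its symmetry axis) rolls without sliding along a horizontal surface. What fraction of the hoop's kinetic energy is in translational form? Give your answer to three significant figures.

fraction ≈ 0.500

With I = MR², the ratio k = I/(MR²) is 1.
Since ω = v/R, the translational part is ½Mv² and the rotational part is ½I(v/R)² = ½kMv²; the total is ½(1+k)Mv².
The translational fraction is therefore 1/(1+k) = 1/2 ≈ 0.500.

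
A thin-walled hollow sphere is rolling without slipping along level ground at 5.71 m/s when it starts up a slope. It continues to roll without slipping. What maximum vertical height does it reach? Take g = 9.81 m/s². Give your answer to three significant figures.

With I = (2/3)MR², the ratio k = I/(MR²) is 2/3.
The rolling condition ω = v/R makes the rotational term ½I(v/R)² = ½kMv², so KE_total = ½(1+k)Mv² = (5/6)Mv².
At the top the kinetic energy is zero, so (5/6)Mv₀² = Mgh.
Thus h = (1+k)v₀²/(2g) = 1.667 × 5.71² / (2 × 9.81) ≈ 2.77 m.

h ≈ 2.77 m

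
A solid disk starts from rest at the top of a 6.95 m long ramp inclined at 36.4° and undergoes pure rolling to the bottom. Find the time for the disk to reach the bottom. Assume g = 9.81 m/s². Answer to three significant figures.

With I = (1/2)MR², the ratio k = I/(MR²) is 0.5.
Along the incline Mg sinθ − f = Ma, and torque about the center fR = Iα = kMR²(a/R) gives f = kMa.
Hence a = g sinθ/(1+k) = 9.81×sin36.4°/1.5 = 3.881 m/s².
With constant a from rest, t = √(2L/a) = √(2·6.95/3.881) ≈ 1.89 s.

t ≈ 1.89 s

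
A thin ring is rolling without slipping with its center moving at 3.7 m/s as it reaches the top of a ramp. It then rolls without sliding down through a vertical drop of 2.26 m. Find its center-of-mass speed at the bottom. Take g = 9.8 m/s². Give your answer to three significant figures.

Here I = MR², so the shape factor k = I/(MR²) = 1.
The rolling condition ω = v/R makes the rotational term ½I(v/R)² = ½kMv², so KE_total = ½(1+k)Mv² = Mv².
Conserving energy between top and bottom: Mv² = Mv₀² + Mgh, hence v² = v₀² + 2gh/(1+k).
v = √(3.7² + 2×9.8×2.26/2) = √35.84 ≈ 5.99 m/s.

v ≈ 5.99 m/s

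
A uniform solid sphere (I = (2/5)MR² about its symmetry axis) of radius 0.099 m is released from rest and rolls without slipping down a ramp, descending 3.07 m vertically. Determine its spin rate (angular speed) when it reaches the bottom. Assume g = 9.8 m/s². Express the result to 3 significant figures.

ω ≈ 66.2 rad/s

Here I = (2/5)MR², so the shape factor k = I/(MR²) = 0.4.
The rolling condition ω = v/R makes the rotational term ½I(v/R)² = ½kMv², so KE_total = ½(1+k)Mv² = (7/10)Mv².
Energy conservation Mgh = ½(1+k)Mv² gives v = √(2gh/(1+k)) = √(2 × 9.8 × 3.07 / 1.4) = 6.556 m/s.
The angular speed follows from ω = v/R = 6.556/0.099 ≈ 66.2 rad/s.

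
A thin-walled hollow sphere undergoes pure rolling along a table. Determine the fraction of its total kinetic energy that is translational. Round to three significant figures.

Here I = (2/3)MR², so the shape factor k = I/(MR²) = 2/3.
With ω = v/R, KE_trans = ½Mv² and KE_rot = ½Iω² = ½kMv², so KE_total = ½(1+k)Mv².
The translational fraction is therefore 1/(1+k) = 1/1.667 ≈ 0.600.

fraction ≈ 0.600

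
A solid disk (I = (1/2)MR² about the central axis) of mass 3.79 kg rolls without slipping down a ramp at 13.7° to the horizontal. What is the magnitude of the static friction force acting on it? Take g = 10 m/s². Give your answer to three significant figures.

The moment of inertia is (1/2)MR², giving k ≡ I/(MR²) = 0.5.
Translational: Mg sinθ − f = Ma. Rotational about the CM: fR = Iα = kMRa, so f = kMa.
Combining, a = g sinθ/(1+k) and f = kMa = kMg sinθ/(1+k).
f = 0.5 × 3.79 × 10 × sin13.7° / 1.5 ≈ 2.99 N.

f ≈ 2.99 N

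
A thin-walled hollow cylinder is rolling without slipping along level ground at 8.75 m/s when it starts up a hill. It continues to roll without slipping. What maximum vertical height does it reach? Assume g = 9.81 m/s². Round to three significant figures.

h ≈ 7.80 m

With I = MR², the ratio k = I/(MR²) is 1.
The rolling condition ω = v/R makes the rotational term ½I(v/R)² = ½kMv², so KE_total = ½(1+k)Mv² = Mv².
At the top the kinetic energy is zero, so Mv₀² = Mgh.
Thus h = (1+k)v₀²/(2g) = 2 × 8.75² / (2 × 9.81) ≈ 7.80 m.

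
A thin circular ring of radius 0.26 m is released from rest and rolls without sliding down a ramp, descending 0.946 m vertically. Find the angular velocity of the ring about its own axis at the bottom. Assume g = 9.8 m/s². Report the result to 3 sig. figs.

The moment of inertia is MR², giving k ≡ I/(MR²) = 1.
Since it rolls without slipping, ω = v/R and KE = ½Mv² + ½Iω² = ½(1+k)Mv² = Mv².
Energy conservation Mgh = ½(1+k)Mv² gives v = √(2gh/(1+k)) = √(2 × 9.8 × 0.946 / 2) = 3.045 m/s.
The angular speed follows from ω = v/R = 3.045/0.26 ≈ 11.7 rad/s.

ω ≈ 11.7 rad/s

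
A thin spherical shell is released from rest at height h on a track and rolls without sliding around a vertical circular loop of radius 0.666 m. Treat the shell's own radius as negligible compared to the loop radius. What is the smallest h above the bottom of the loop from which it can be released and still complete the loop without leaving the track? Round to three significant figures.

For this body I = (2/3)MR², i.e. k = I/(MR²) = 2/3.
At the top of the loop, the minimum-contact condition is Mg = Mv_top²/r, so v_top² = gr.
With ω = v/R, the kinetic energy at speed v is ½(1+k)Mv² = (5/6)Mv².
Energy conservation from release (height h) to the top (height 2r): Mgh = Mg(2r) + (5/6)M·gr.
Thus h_min = 2r + (1+k)r/2 = r(2 + 1.667/2) = 0.666 × 2.833 ≈ 1.89 m.

h_min ≈ 1.89 m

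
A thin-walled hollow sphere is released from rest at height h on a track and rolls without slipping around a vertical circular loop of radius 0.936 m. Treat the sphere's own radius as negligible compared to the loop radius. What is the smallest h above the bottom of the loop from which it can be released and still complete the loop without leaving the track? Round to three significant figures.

For this body I = (2/3)MR², i.e. k = I/(MR²) = 2/3.
At the top of the loop, the minimum-contact condition is Mg = Mv_top²/r, so v_top² = gr.
With ω = v/R, the kinetic energy at speed v is ½(1+k)Mv² = (5/6)Mv².
Energy conservation from release (height h) to the top (height 2r): Mgh = Mg(2r) + (5/6)M·gr.
Thus h_min = 2r + (1+k)r/2 = r(2 + 1.667/2) = 0.936 × 2.833 ≈ 2.65 m.

h_min ≈ 2.65 m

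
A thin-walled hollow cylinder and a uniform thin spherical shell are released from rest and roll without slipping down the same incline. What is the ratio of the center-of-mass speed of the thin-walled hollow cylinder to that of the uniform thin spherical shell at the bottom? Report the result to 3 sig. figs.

Each satisfies Mgh = ½(1+k)Mv² with k = I/(MR²), so v ∝ 1/√(1+k).
For the thin-walled hollow cylinder k = 1; for the uniform thin spherical shell k = 2/3.
v₁/v₂ = √((1+k₂)/(1+k₁)) = √(1.667/2) ≈ 0.913.

v_ratio ≈ 0.913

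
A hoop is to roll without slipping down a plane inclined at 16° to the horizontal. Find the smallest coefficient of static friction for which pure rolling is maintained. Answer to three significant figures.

The moment of inertia is MR², giving k ≡ I/(MR²) = 1.
Newton's second law down the slope: Mg sinθ − f = Ma. The torque equation fR = Iα (with α = a/R) gives f = kMa.
These give a = g sinθ/(1+k) and the required friction f = kMg sinθ/(1+k).
The normal force is N = Mg cosθ, so μ_min = f/N = k tanθ/(1+k).
μ_min = 1 × tan16° / 2 ≈ 0.143.

μ_min ≈ 0.143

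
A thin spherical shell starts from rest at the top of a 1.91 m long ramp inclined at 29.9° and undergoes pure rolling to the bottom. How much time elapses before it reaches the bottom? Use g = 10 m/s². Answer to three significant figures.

t ≈ 1.13 s

The moment of inertia is (2/3)MR², giving k ≡ I/(MR²) = 2/3.
Translational: Mg sinθ − f = Ma. Rotational about the CM: fR = Iα = kMRa, so f = kMa.
Hence a = g sinθ/(1+k) = 10×sin29.9°/1.667 = 2.991 m/s².
Starting from rest, L = ½at², so t = √(2L/a) = √(2×1.91/2.991) ≈ 1.13 s.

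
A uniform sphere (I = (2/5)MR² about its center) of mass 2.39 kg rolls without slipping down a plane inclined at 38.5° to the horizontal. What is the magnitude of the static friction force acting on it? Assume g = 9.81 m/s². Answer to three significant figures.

With I = (2/5)MR², the ratio k = I/(MR²) is 0.4.
Translational: Mg sinθ − f = Ma. Rotational about the CM: fR = Iα = kMRa, so f = kMa.
Combining, a = g sinθ/(1+k) and f = kMa = kMg sinθ/(1+k).
f = 0.4 × 2.39 × 9.81 × sin38.5° / 1.4 ≈ 4.17 N.

f ≈ 4.17 N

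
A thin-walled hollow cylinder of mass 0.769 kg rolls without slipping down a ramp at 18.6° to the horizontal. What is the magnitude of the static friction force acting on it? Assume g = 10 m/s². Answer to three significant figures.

f ≈ 1.23 N

Here I = MR², so the shape factor k = I/(MR²) = 1.
Along the incline Mg sinθ − f = Ma, and torque about the center fR = Iα = kMR²(a/R) gives f = kMa.
Combining, a = g sinθ/(1+k) and f = kMa = kMg sinθ/(1+k).
f = 1 × 0.769 × 10 × sin18.6° / 2 ≈ 1.23 N.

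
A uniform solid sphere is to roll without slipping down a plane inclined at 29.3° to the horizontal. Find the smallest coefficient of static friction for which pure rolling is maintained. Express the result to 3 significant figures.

With I = (2/5)MR², the ratio k = I/(MR²) is 0.4.
Along the incline Mg sinθ − f = Ma, and torque about the center fR = Iα = kMR²(a/R) gives f = kMa.
These give a = g sinθ/(1+k) and the required friction f = kMg sinθ/(1+k).
The normal force is N = Mg cosθ, so μ_min = f/N = k tanθ/(1+k).
μ_min = 0.4 × tan29.3° / 1.4 ≈ 0.160.

μ_min ≈ 0.160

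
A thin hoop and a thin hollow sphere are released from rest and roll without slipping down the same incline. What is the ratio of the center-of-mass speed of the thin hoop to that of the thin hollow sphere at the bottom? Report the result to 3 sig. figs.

v_ratio ≈ 0.913

Each satisfies Mgh = ½(1+k)Mv² with k = I/(MR²), so v ∝ 1/√(1+k).
For the thin hoop k = 1; for the thin hollow sphere k = 2/3.
v₁/v₂ = √((1+k₂)/(1+k₁)) = √(1.667/2) ≈ 0.913.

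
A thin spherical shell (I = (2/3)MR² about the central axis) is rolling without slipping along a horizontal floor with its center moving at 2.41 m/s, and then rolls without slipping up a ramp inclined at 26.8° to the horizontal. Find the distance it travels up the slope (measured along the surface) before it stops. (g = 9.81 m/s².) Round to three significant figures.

d ≈ 1.09 m

With I = (2/3)MR², the ratio k = I/(MR²) is 2/3.
Pure rolling means v = ωR; then KE = ½Mv² + ½I(v/R)² = ½(1+k)Mv² = (5/6)Mv².
Setting this equal to Mgh gives the vertical rise h = (1+k)v₀²/(2g) = 1.667×2.41²/(2×9.81) = 0.4934 m.
The distance along the slope is d = h/sinθ = 0.4934/sin26.8° ≈ 1.09 m.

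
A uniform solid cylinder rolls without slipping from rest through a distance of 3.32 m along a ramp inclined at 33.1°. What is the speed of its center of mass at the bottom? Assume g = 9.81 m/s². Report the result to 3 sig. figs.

Here I = (1/2)MR², so the shape factor k = I/(MR²) = 0.5.
Pure rolling means v = ωR; then KE = ½Mv² + ½I(v/R)² = ½(1+k)Mv² = (3/4)Mv².
The vertical drop is h = L sinθ = 3.32 × sin33.1° = 1.813 m.
Energy conservation: Mgh = (3/4)Mv², so v = √(2gh/(1+k)) = √(2 × 9.81 × 1.813 / 1.5) ≈ 4.87 m/s.

v ≈ 4.87 m/s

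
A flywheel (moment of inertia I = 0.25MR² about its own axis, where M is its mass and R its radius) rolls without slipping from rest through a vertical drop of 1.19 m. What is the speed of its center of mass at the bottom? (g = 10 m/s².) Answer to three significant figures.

v ≈ 4.36 m/s

For this body I = 0.25MR², i.e. k = I/(MR²) = 0.25.
The rolling condition ω = v/R makes the rotational term ½I(v/R)² = ½kMv², so KE_total = ½(1+k)Mv² = (5/8)Mv².
Setting Mgh = (5/8)Mv² gives v = √(2gh/(1+k)) = √(2·10·1.19/1.25) ≈ 4.36 m/s.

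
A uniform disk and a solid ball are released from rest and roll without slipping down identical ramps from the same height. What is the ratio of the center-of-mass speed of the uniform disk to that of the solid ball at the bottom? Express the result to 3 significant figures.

Each satisfies Mgh = ½(1+k)Mv² with k = I/(MR²), so v ∝ 1/√(1+k).
For the uniform disk k = 0.5; for the solid ball k = 0.4.
v₁/v₂ = √((1+k₂)/(1+k₁)) = √(1.4/1.5) ≈ 0.966.

v_ratio ≈ 0.966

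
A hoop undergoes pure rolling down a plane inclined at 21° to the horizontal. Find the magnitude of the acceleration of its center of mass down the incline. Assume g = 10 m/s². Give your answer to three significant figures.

a ≈ 1.79 m/s²

For this body I = MR², i.e. k = I/(MR²) = 1.
Newton's second law down the slope: Mg sinθ − f = Ma. The torque equation fR = Iα (with α = a/R) gives f = kMa.
Eliminating f: Mg sinθ = (1+k)Ma, so a = g sinθ/(1+k) = 10 × sin21° / 2 ≈ 1.79 m/s².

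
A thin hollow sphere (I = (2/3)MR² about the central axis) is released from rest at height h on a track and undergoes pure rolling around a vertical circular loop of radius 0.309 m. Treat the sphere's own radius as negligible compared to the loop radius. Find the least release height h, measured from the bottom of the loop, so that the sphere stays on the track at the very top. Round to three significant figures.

h_min ≈ 0.876 m

With I = (2/3)MR², the ratio k = I/(MR²) is 2/3.
At the top, contact is just lost when gravity alone supplies the centripetal force: Mg = Mv_top²/r, i.e. v_top² = gr.
With ω = v/R, the kinetic energy at speed v is ½(1+k)Mv² = (5/6)Mv².
Energy conservation from release (height h) to the top (height 2r): Mgh = Mg(2r) + (5/6)M·gr.
Thus h_min = 2r + (1+k)r/2 = r(2 + 1.667/2) = 0.309 × 2.833 ≈ 0.876 m.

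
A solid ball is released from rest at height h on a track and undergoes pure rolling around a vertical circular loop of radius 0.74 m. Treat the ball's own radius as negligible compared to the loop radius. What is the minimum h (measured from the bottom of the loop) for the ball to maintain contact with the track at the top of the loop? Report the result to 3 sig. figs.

h_min ≈ 2.00 m

For this body I = (2/5)MR², i.e. k = I/(MR²) = 0.4.
At the top, contact is just lost when gravity alone supplies the centripetal force: Mg = Mv_top²/r, i.e. v_top² = gr.
With ω = v/R, the kinetic energy at speed v is ½(1+k)Mv² = (7/10)Mv².
Energy conservation from release (height h) to the top (height 2r): Mgh = Mg(2r) + (7/10)M·gr.
Thus h_min = 2r + (1+k)r/2 = r(2 + 1.4/2) = 0.74 × 2.7 ≈ 2.00 m.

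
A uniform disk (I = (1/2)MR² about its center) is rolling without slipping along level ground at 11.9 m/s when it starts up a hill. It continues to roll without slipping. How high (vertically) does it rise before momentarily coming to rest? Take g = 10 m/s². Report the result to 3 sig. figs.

h ≈ 10.6 m

The moment of inertia is (1/2)MR², giving k ≡ I/(MR²) = 0.5.
The rolling condition ω = v/R makes the rotational term ½I(v/R)² = ½kMv², so KE_total = ½(1+k)Mv² = (3/4)Mv².
All of this converts to potential energy at the highest point: (3/4)Mv₀² = Mgh.
Thus h = (1+k)v₀²/(2g) = 1.5 × 11.9² / (2 × 10) ≈ 10.6 m.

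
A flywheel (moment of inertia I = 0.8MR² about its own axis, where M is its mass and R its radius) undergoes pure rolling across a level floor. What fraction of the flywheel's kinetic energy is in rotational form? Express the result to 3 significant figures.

The moment of inertia is 0.8MR², giving k ≡ I/(MR²) = 0.8.
Since ω = v/R, the translational part is ½Mv² and the rotational part is ½I(v/R)² = ½kMv²; the total is ½(1+k)Mv².
The rotational fraction is therefore k/(1+k) = 0.8/1.8 ≈ 0.444.

fraction ≈ 0.444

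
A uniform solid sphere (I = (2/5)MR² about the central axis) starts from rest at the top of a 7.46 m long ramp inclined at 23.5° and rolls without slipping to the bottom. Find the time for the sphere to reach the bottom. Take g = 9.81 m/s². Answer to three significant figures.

Here I = (2/5)MR², so the shape factor k = I/(MR²) = 0.4.
Along the incline Mg sinθ − f = Ma, and torque about the center fR = Iα = kMR²(a/R) gives f = kMa.
Hence a = g sinθ/(1+k) = 9.81×sin23.5°/1.4 = 2.794 m/s².
With constant a from rest, t = √(2L/a) = √(2·7.46/2.794) ≈ 2.31 s.

t ≈ 2.31 s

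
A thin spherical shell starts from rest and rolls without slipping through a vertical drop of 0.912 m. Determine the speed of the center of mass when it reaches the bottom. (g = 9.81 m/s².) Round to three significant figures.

v ≈ 3.28 m/s

For this body I = (2/3)MR², i.e. k = I/(MR²) = 2/3.
The rolling condition ω = v/R makes the rotational term ½I(v/R)² = ½kMv², so KE_total = ½(1+k)Mv² = (5/6)Mv².
Setting Mgh = (5/6)Mv² gives v = √(2gh/(1+k)) = √(2·9.81·0.912/1.667) ≈ 3.28 m/s.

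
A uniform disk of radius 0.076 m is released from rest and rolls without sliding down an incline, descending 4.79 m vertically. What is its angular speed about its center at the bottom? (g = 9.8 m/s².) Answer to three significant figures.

ω ≈ 104 rad/s

The moment of inertia is (1/2)MR², giving k ≡ I/(MR²) = 0.5.
Pure rolling means v = ωR; then KE = ½Mv² + ½I(v/R)² = ½(1+k)Mv² = (3/4)Mv².
Energy conservation Mgh = ½(1+k)Mv² gives v = √(2gh/(1+k)) = √(2 × 9.8 × 4.79 / 1.5) = 7.911 m/s.
The angular speed follows from ω = v/R = 7.911/0.076 ≈ 104 rad/s.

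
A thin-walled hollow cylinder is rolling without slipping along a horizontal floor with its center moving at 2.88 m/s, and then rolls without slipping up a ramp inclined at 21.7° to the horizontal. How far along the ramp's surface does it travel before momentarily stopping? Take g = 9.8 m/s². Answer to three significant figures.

With I = MR², the ratio k = I/(MR²) is 1.
Pure rolling means v = ωR; then KE = ½Mv² + ½I(v/R)² = ½(1+k)Mv² = Mv².
Setting this equal to Mgh gives the vertical rise h = (1+k)v₀²/(2g) = 2×2.88²/(2×9.8) = 0.8464 m.
The distance along the slope is d = h/sinθ = 0.8464/sin21.7° ≈ 2.29 m.

d ≈ 2.29 m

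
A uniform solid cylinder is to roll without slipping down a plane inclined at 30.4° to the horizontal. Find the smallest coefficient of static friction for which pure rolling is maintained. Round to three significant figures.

μ_min ≈ 0.196

With I = (1/2)MR², the ratio k = I/(MR²) is 0.5.
Along the incline Mg sinθ − f = Ma, and torque about the center fR = Iα = kMR²(a/R) gives f = kMa.
These give a = g sinθ/(1+k) and the required friction f = kMg sinθ/(1+k).
With N = Mg cosθ, the no-slip condition f ≤ μN gives μ_min = f/N = k tanθ/(1+k).
μ_min = 0.5 × tan30.4° / 1.5 ≈ 0.196.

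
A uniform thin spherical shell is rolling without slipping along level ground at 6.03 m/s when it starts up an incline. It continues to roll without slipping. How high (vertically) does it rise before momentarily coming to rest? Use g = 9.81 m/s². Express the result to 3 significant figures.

Here I = (2/3)MR², so the shape factor k = I/(MR²) = 2/3.
Since it rolls without slipping, ω = v/R and KE = ½Mv² + ½Iω² = ½(1+k)Mv² = (5/6)Mv².
All of this converts to potential energy at the highest point: (5/6)Mv₀² = Mgh.
Thus h = (1+k)v₀²/(2g) = 1.667 × 6.03² / (2 × 9.81) ≈ 3.09 m.

h ≈ 3.09 m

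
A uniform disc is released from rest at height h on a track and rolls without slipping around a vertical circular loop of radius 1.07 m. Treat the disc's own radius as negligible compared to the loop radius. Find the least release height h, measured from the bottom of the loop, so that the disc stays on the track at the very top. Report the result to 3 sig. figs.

For this body I = (1/2)MR², i.e. k = I/(MR²) = 0.5.
At the top of the loop, the minimum-contact condition is Mg = Mv_top²/r, so v_top² = gr.
With ω = v/R, the kinetic energy at speed v is ½(1+k)Mv² = (3/4)Mv².
Energy conservation from release (height h) to the top (height 2r): Mgh = Mg(2r) + (3/4)M·gr.
Thus h_min = 2r + (1+k)r/2 = r(2 + 1.5/2) = 1.07 × 2.75 ≈ 2.94 m.

h_min ≈ 2.94 m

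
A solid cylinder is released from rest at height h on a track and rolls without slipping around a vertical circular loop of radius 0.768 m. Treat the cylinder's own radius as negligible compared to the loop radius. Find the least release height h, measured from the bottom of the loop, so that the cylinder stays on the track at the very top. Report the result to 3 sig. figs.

h_min ≈ 2.11 m

Here I = (1/2)MR², so the shape factor k = I/(MR²) = 0.5.
At the top, contact is just lost when gravity alone supplies the centripetal force: Mg = Mv_top²/r, i.e. v_top² = gr.
With ω = v/R, the kinetic energy at speed v is ½(1+k)Mv² = (3/4)Mv².
Energy conservation from release (height h) to the top (height 2r): Mgh = Mg(2r) + (3/4)M·gr.
Thus h_min = 2r + (1+k)r/2 = r(2 + 1.5/2) = 0.768 × 2.75 ≈ 2.11 m.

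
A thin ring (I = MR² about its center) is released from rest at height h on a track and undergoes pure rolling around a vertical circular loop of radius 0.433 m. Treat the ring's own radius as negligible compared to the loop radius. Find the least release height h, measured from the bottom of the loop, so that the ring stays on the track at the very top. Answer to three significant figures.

With I = MR², the ratio k = I/(MR²) is 1.
At the top, contact is just lost when gravity alone supplies the centripetal force: Mg = Mv_top²/r, i.e. v_top² = gr.
With ω = v/R, the kinetic energy at speed v is ½(1+k)Mv² = Mv².
Energy conservation from release (height h) to the top (height 2r): Mgh = Mg(2r) + M·gr.
Thus h_min = 2r + (1+k)r/2 = r(2 + 2/2) = 0.433 × 3 ≈ 1.30 m.

h_min ≈ 1.30 m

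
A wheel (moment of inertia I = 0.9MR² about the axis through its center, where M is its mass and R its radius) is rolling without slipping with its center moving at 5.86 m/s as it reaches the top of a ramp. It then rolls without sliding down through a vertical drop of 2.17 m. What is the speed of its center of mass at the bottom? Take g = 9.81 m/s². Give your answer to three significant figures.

The moment of inertia is 0.9MR², giving k ≡ I/(MR²) = 0.9.
The rolling condition ω = v/R makes the rotational term ½I(v/R)² = ½kMv², so KE_total = ½(1+k)Mv² = (19/20)Mv².
Conserving energy between top and bottom: (19/20)Mv² = (19/20)Mv₀² + Mgh, hence v² = v₀² + 2gh/(1+k).
v = √(5.86² + 2×9.81×2.17/1.9) = √56.75 ≈ 7.53 m/s.

v ≈ 7.53 m/s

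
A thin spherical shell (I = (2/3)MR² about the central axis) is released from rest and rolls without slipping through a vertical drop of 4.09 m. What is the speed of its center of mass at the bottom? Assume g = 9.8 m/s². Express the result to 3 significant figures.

v ≈ 6.94 m/s

With I = (2/3)MR², the ratio k = I/(MR²) is 2/3.
Rolling without slipping gives ω = v/R, so the total kinetic energy is ½Mv² + ½Iω² = ½(1+k)Mv² = (5/6)Mv².
Setting Mgh = (5/6)Mv² gives v = √(2gh/(1+k)) = √(2·9.8·4.09/1.667) ≈ 6.94 m/s.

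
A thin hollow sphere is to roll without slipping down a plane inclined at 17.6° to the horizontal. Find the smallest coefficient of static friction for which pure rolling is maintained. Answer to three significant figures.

For this body I = (2/3)MR², i.e. k = I/(MR²) = 2/3.
Translational: Mg sinθ − f = Ma. Rotational about the CM: fR = Iα = kMRa, so f = kMa.
These give a = g sinθ/(1+k) and the required friction f = kMg sinθ/(1+k).
With N = Mg cosθ, the no-slip condition f ≤ μN gives μ_min = f/N = k tanθ/(1+k).
μ_min = (2/3) × tan17.6° / 1.667 ≈ 0.127.

μ_min ≈ 0.127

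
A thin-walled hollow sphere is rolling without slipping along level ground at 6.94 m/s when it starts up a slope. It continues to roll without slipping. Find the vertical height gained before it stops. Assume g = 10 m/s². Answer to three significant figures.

h ≈ 4.01 m

With I = (2/3)MR², the ratio k = I/(MR²) is 2/3.
Pure rolling means v = ωR; then KE = ½Mv² + ½I(v/R)² = ½(1+k)Mv² = (5/6)Mv².
All of this converts to potential energy at the highest point: (5/6)Mv₀² = Mgh.
Thus h = (1+k)v₀²/(2g) = 1.667 × 6.94² / (2 × 10) ≈ 4.01 m.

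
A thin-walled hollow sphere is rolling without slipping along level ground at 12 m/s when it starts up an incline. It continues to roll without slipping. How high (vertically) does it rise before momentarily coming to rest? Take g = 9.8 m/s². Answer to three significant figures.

h ≈ 12.2 m

The moment of inertia is (2/3)MR², giving k ≡ I/(MR²) = 2/3.
The rolling condition ω = v/R makes the rotational term ½I(v/R)² = ½kMv², so KE_total = ½(1+k)Mv² = (5/6)Mv².
All of this converts to potential energy at the highest point: (5/6)Mv₀² = Mgh.
Thus h = (1+k)v₀²/(2g) = 1.667 × 12² / (2 × 9.8) ≈ 12.2 m.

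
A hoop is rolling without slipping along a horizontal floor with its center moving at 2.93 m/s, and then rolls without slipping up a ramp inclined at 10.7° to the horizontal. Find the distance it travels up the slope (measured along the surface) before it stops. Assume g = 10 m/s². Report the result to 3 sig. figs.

d ≈ 4.62 m

The moment of inertia is MR², giving k ≡ I/(MR²) = 1.
Pure rolling means v = ωR; then KE = ½Mv² + ½I(v/R)² = ½(1+k)Mv² = Mv².
Setting this equal to Mgh gives the vertical rise h = (1+k)v₀²/(2g) = 2×2.93²/(2×10) = 0.8585 m.
The distance along the slope is d = h/sinθ = 0.8585/sin10.7° ≈ 4.62 m.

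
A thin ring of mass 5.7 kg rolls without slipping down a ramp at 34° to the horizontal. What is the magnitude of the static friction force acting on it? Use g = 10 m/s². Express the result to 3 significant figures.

f ≈ 15.9 N

With I = MR², the ratio k = I/(MR²) is 1.
Translational: Mg sinθ − f = Ma. Rotational about the CM: fR = Iα = kMRa, so f = kMa.
Combining, a = g sinθ/(1+k) and f = kMa = kMg sinθ/(1+k).
f = 1 × 5.7 × 10 × sin34° / 2 ≈ 15.9 N.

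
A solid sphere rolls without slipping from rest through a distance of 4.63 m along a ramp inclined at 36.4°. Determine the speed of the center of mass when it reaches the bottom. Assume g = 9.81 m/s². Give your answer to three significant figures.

The moment of inertia is (2/5)MR², giving k ≡ I/(MR²) = 0.4.
The rolling condition ω = v/R makes the rotational term ½I(v/R)² = ½kMv², so KE_total = ½(1+k)Mv² = (7/10)Mv².
The vertical drop is h = L sinθ = 4.63 × sin36.4° = 2.748 m.
Setting Mgh = (7/10)Mv² gives v = √(2gh/(1+k)) = √(2·9.81·2.748/1.4) ≈ 6.21 m/s.

v ≈ 6.21 m/s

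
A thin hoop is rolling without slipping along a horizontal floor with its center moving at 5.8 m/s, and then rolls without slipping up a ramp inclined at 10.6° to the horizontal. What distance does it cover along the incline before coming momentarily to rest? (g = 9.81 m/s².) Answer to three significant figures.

d ≈ 18.6 m

The moment of inertia is MR², giving k ≡ I/(MR²) = 1.
The rolling condition ω = v/R makes the rotational term ½I(v/R)² = ½kMv², so KE_total = ½(1+k)Mv² = Mv².
Setting this equal to Mgh gives the vertical rise h = (1+k)v₀²/(2g) = 2×5.8²/(2×9.81) = 3.429 m.
Along the incline, d = h/sinθ = 3.429/sin10.6° ≈ 18.6 m.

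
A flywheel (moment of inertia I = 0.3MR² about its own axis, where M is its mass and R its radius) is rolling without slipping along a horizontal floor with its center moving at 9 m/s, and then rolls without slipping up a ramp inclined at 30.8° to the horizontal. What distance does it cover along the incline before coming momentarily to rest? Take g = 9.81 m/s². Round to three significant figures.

The moment of inertia is 0.3MR², giving k ≡ I/(MR²) = 0.3.
Since it rolls without slipping, ω = v/R and KE = ½Mv² + ½Iω² = ½(1+k)Mv² = (13/20)Mv².
Setting this equal to Mgh gives the vertical rise h = (1+k)v₀²/(2g) = 1.3×9²/(2×9.81) = 5.367 m.
The distance along the slope is d = h/sinθ = 5.367/sin30.8° ≈ 10.5 m.

d ≈ 10.5 m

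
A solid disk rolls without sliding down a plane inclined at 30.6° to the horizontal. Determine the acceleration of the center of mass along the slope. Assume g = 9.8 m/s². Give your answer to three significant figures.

For this body I = (1/2)MR², i.e. k = I/(MR²) = 0.5.
Along the incline Mg sinθ − f = Ma, and torque about the center fR = Iα = kMR²(a/R) gives f = kMa.
Eliminating f: Mg sinθ = (1+k)Ma, so a = g sinθ/(1+k) = 9.8 × sin30.6° / 1.5 ≈ 3.33 m/s².

a ≈ 3.33 m/s²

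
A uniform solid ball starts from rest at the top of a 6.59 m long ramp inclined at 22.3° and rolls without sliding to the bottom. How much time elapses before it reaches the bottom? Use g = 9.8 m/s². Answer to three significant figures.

t ≈ 2.23 s

For this body I = (2/5)MR², i.e. k = I/(MR²) = 0.4.
Translational: Mg sinθ − f = Ma. Rotational about the CM: fR = Iα = kMRa, so f = kMa.
Hence a = g sinθ/(1+k) = 9.8×sin22.3°/1.4 = 2.656 m/s².
With constant a from rest, t = √(2L/a) = √(2·6.59/2.656) ≈ 2.23 s.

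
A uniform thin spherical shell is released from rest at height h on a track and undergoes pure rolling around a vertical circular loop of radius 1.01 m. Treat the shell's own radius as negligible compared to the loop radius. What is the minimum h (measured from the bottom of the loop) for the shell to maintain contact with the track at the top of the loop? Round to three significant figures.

The moment of inertia is (2/3)MR², giving k ≡ I/(MR²) = 2/3.
At the top, contact is just lost when gravity alone supplies the centripetal force: Mg = Mv_top²/r, i.e. v_top² = gr.
With ω = v/R, the kinetic energy at speed v is ½(1+k)Mv² = (5/6)Mv².
Energy conservation from release (height h) to the top (height 2r): Mgh = Mg(2r) + (5/6)M·gr.
Thus h_min = 2r + (1+k)r/2 = r(2 + 1.667/2) = 1.01 × 2.833 ≈ 2.86 m.

h_min ≈ 2.86 m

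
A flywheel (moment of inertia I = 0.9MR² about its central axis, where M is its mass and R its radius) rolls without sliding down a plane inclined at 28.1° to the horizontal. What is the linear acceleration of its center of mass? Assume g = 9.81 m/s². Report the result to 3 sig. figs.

For this body I = 0.9MR², i.e. k = I/(MR²) = 0.9.
Translational: Mg sinθ − f = Ma. Rotational about the CM: fR = Iα = kMRa, so f = kMa.
Eliminating f: Mg sinθ = (1+k)Ma, so a = g sinθ/(1+k) = 9.81 × sin28.1° / 1.9 ≈ 2.43 m/s².

a ≈ 2.43 m/s²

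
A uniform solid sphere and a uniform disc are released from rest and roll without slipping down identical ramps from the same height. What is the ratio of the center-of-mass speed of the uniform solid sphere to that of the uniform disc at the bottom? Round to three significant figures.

Each satisfies Mgh = ½(1+k)Mv² with k = I/(MR²), so v ∝ 1/√(1+k).
For the uniform solid sphere k = 0.4; for the uniform disc k = 0.5.
v₁/v₂ = √((1+k₂)/(1+k₁)) = √(1.5/1.4) ≈ 1.04.

v_ratio ≈ 1.04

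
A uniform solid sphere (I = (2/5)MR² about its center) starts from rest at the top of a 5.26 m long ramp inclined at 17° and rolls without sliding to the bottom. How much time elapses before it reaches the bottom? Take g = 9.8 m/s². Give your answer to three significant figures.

Here I = (2/5)MR², so the shape factor k = I/(MR²) = 0.4.
Translational: Mg sinθ − f = Ma. Rotational about the CM: fR = Iα = kMRa, so f = kMa.
Hence a = g sinθ/(1+k) = 9.8×sin17°/1.4 = 2.047 m/s².
Starting from rest, L = ½at², so t = √(2L/a) = √(2×5.26/2.047) ≈ 2.27 s.

t ≈ 2.27 s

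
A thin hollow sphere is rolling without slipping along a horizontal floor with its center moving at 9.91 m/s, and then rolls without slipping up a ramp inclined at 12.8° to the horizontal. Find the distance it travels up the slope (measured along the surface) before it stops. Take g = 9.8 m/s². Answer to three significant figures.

d ≈ 37.7 m

With I = (2/3)MR², the ratio k = I/(MR²) is 2/3.
Rolling without slipping gives ω = v/R, so the total kinetic energy is ½Mv² + ½Iω² = ½(1+k)Mv² = (5/6)Mv².
Setting this equal to Mgh gives the vertical rise h = (1+k)v₀²/(2g) = 1.667×9.91²/(2×9.8) = 8.351 m.
Along the incline, d = h/sinθ = 8.351/sin12.8° ≈ 37.7 m.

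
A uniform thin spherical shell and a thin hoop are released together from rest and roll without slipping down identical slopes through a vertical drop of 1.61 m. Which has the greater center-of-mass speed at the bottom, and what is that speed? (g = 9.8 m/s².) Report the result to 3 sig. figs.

the uniform thin spherical shell, at v ≈ 4.35 m/s

For rolling without slipping, Mgh = ½(1+k)Mv² where k = I/(MR²), so v = √(2gh/(1+k)).
Uniform thin spherical shell: k = 2/3, giving v = √(2×9.8×1.61/1.667) = 4.351 m/s.
Thin hoop: k = 1, giving v = √(2×9.8×1.61/2) = 3.972 m/s.
The smaller k wins: the uniform thin spherical shell, at ≈ 4.35 m/s.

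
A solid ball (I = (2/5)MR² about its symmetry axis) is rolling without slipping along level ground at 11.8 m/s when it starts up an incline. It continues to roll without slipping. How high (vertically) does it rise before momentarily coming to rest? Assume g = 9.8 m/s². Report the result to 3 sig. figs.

The moment of inertia is (2/5)MR², giving k ≡ I/(MR²) = 0.4.
The rolling condition ω = v/R makes the rotational term ½I(v/R)² = ½kMv², so KE_total = ½(1+k)Mv² = (7/10)Mv².
At the top the kinetic energy is zero, so (7/10)Mv₀² = Mgh.
Thus h = (1+k)v₀²/(2g) = 1.4 × 11.8² / (2 × 9.8) ≈ 9.95 m.

h ≈ 9.95 m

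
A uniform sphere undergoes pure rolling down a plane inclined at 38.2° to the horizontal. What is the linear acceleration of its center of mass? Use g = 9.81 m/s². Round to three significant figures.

a ≈ 4.33 m/s²

The moment of inertia is (2/5)MR², giving k ≡ I/(MR²) = 0.4.
Translational: Mg sinθ − f = Ma. Rotational about the CM: fR = Iα = kMRa, so f = kMa.
Eliminating f: Mg sinθ = (1+k)Ma, so a = g sinθ/(1+k) = 9.81 × sin38.2° / 1.4 ≈ 4.33 m/s².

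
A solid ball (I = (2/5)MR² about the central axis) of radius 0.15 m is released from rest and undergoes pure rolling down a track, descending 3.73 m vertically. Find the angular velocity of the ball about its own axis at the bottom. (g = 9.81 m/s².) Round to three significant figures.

With I = (2/5)MR², the ratio k = I/(MR²) is 0.4.
The rolling condition ω = v/R makes the rotational term ½I(v/R)² = ½kMv², so KE_total = ½(1+k)Mv² = (7/10)Mv².
Energy conservation Mgh = ½(1+k)Mv² gives v = √(2gh/(1+k)) = √(2 × 9.81 × 3.73 / 1.4) = 7.23 m/s.
The angular speed follows from ω = v/R = 7.23/0.15 ≈ 48.2 rad/s.

ω ≈ 48.2 rad/s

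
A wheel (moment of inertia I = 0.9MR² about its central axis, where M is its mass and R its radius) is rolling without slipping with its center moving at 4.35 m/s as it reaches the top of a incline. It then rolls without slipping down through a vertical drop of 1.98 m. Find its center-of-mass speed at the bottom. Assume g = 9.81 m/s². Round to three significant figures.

v ≈ 6.27 m/s

Here I = 0.9MR², so the shape factor k = I/(MR²) = 0.9.
The rolling condition ω = v/R makes the rotational term ½I(v/R)² = ½kMv², so KE_total = ½(1+k)Mv² = (19/20)Mv².
Energy conservation: (19/20)Mv₀² + Mgh = (19/20)Mv², so v² = v₀² + 2gh/(1+k).
v = √(4.35² + 2×9.81×1.98/1.9) = √39.37 ≈ 6.27 m/s.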